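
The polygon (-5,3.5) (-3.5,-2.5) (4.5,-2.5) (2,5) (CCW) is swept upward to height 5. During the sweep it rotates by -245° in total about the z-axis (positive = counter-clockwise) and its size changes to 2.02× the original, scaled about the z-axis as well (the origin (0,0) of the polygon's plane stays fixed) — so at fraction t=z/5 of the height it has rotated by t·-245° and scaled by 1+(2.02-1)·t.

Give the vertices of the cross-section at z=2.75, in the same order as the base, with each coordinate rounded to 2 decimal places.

t = z/height = 2.75/5 = 0.55
s = 1 + (scale-1)·z/height = 1 + (2.02-1)·2.75/5 = 1.561000
θ = twist·z/height = -245°·2.75/5 = -134.7500° = -2.351831 rad
cos θ = -0.704015, sin θ = -0.710185 (intermediates below are computed at full precision and shown rounded to 5 d.p.)
v1: (-5,3.5) → rotate → (6.00572,1.08688) → ×s → (9.37493,1.69661) → (9.37,1.70)
v2: (-3.5,-2.5) → rotate → (0.68859,4.24569) → ×s → (1.07489,6.62752) → (1.07,6.63)
v3: (4.5,-2.5) → rotate → (-4.94353,-1.43580) → ×s → (-7.71685,-2.24128) → (-7.72,-2.24)
v4: (2,5) → rotate → (2.14290,-4.94044) → ×s → (3.34506,-7.71203) → (3.35,-7.71)

Cross-section at z=2.75: (9.37,1.70) (1.07,6.63) (-7.72,-2.24) (3.35,-7.71)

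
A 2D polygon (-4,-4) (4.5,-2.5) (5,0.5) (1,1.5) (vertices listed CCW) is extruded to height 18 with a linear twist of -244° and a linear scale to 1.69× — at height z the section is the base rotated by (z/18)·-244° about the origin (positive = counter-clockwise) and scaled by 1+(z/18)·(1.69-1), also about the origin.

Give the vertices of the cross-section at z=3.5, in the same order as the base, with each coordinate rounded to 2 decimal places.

t = z/height = 3.5/18 = 0.194444
s = 1 + (scale-1)·z/height = 1 + (1.69-1)·3.5/18 = 1.134167
θ = twist·z/height = -244°·3.5/18 = -47.4444° = -0.828062 rad
cos θ = 0.676305, sin θ = -0.736622 (intermediates below are computed at full precision and shown rounded to 5 d.p.)
v1: (-4,-4) → rotate → (-5.65171,0.24127) → ×s → (-6.40998,0.27364) → (-6.41,0.27)
v2: (4.5,-2.5) → rotate → (1.20182,-5.00556) → ×s → (1.36306,-5.67714) → (1.36,-5.68)
v3: (5,0.5) → rotate → (3.74983,-3.34496) → ×s → (4.25294,-3.79374) → (4.25,-3.79)
v4: (1,1.5) → rotate → (1.78124,0.27784) → ×s → (2.02022,0.31511) → (2.02,0.32)

Cross-section at z=3.5: (-6.41,0.27) (1.36,-5.68) (4.25,-3.79) (2.02,0.32)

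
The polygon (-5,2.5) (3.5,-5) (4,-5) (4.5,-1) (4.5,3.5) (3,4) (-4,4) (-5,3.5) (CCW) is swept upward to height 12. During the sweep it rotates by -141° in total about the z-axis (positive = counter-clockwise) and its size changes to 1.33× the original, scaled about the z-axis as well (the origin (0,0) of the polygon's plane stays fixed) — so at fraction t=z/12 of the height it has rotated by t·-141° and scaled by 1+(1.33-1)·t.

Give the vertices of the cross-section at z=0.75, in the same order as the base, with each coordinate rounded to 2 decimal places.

t = z/height = 0.75/12 = 0.0625
s = 1 + (scale-1)·z/height = 1 + (1.33-1)·0.75/12 = 1.020625
θ = twist·z/height = -141°·0.75/12 = -8.8125° = -0.153807 rad
cos θ = 0.988195, sin θ = -0.153201 (intermediates below are computed at full precision and shown rounded to 5 d.p.)
v1: (-5,2.5) → rotate → (-4.55797,3.23649) → ×s → (-4.65198,3.30325) → (-4.65,3.30)
v2: (3.5,-5) → rotate → (2.69268,-5.47718) → ×s → (2.74821,-5.59015) → (2.75,-5.59)
v3: (4,-5) → rotate → (3.18677,-5.55378) → ×s → (3.25250,-5.66833) → (3.25,-5.67)
v4: (4.5,-1) → rotate → (4.29368,-1.67760) → ×s → (4.38223,-1.71220) → (4.38,-1.71)
v5: (4.5,3.5) → rotate → (4.98308,2.76928) → ×s → (5.08586,2.82639) → (5.09,2.83)
v6: (3,4) → rotate → (3.57739,3.49318) → ×s → (3.65117,3.56522) → (3.65,3.57)
v7: (-4,4) → rotate → (-3.33997,4.56559) → ×s → (-3.40886,4.65975) → (-3.41,4.66)
v8: (-5,3.5) → rotate → (-4.40477,4.22469) → ×s → (-4.49562,4.31182) → (-4.50,4.31)

Cross-section at z=0.75: (-4.65,3.30) (2.75,-5.59) (3.25,-5.67) (4.38,-1.71) (5.09,2.83) (3.65,3.57) (-3.41,4.66) (-4.50,4.31)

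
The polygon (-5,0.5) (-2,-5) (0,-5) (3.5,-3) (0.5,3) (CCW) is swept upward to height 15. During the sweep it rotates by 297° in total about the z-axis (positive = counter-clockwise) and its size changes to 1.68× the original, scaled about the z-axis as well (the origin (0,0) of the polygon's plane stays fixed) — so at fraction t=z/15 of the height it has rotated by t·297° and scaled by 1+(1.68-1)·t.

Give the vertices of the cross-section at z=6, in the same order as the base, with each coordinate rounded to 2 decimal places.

Cross-section at z=6: (2.51,-5.88) (6.80,0.83) (5.57,3.06) (1.20,5.74) (-3.65,-1.28)

t = z/height = 6/15 = 0.4
s = 1 + (scale-1)·z/height = 1 + (1.68-1)·6/15 = 1.272000
θ = twist·z/height = 297°·6/15 = 118.8000° = 2.073451 rad
cos θ = -0.481754, sin θ = 0.876307 (intermediates below are computed at full precision and shown rounded to 5 d.p.)
v1: (-5,0.5) → rotate → (1.97062,-4.62241) → ×s → (2.50662,-5.87971) → (2.51,-5.88)
v2: (-2,-5) → rotate → (5.34504,0.65616) → ×s → (6.79889,0.83463) → (6.80,0.83)
v3: (0,-5) → rotate → (4.38153,2.40877) → ×s → (5.57331,3.06395) → (5.57,3.06)
v4: (3.5,-3) → rotate → (0.94278,4.51233) → ×s → (1.19922,5.73969) → (1.20,5.74)
v5: (0.5,3) → rotate → (-2.86980,-1.00711) → ×s → (-3.65038,-1.28104) → (-3.65,-1.28)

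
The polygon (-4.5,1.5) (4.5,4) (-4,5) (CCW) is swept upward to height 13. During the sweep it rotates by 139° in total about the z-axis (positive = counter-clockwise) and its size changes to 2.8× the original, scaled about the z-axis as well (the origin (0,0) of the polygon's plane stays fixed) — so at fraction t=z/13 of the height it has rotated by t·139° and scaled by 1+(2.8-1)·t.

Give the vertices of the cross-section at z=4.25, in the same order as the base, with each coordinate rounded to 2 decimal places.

Cross-section at z=4.25: (-6.71,-3.42) (0.49,9.55) (-10.12,1.05)

t = z/height = 4.25/13 = 0.326923
s = 1 + (scale-1)·z/height = 1 + (2.8-1)·4.25/13 = 1.588462
θ = twist·z/height = 139°·4.25/13 = 45.4423° = 0.793118 rad
cos θ = 0.701627, sin θ = 0.712544 (intermediates below are computed at full precision and shown rounded to 5 d.p.)
v1: (-4.5,1.5) → rotate → (-4.22614,-2.15401) → ×s → (-6.71306,-3.42156) → (-6.71,-3.42)
v2: (4.5,4) → rotate → (0.30714,6.01296) → ×s → (0.48789,9.55135) → (0.49,9.55)
v3: (-4,5) → rotate → (-6.36923,0.65796) → ×s → (-10.11728,1.04514) → (-10.12,1.05)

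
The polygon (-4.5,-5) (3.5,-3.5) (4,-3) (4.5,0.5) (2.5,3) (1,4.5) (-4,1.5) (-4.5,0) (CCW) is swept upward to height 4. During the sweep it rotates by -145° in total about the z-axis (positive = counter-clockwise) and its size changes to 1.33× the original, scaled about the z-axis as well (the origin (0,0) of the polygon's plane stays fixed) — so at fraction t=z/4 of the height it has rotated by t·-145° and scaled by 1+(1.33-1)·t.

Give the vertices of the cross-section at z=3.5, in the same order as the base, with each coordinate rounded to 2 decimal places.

Cross-section at z=3.5: (-1.67,8.51) (-6.31,-0.90) (-6.19,-1.80) (-2.96,-5.03) (1.16,-4.90) (3.87,-4.51) (4.64,2.96) (3.48,4.64)

t = z/height = 3.5/4 = 0.875
s = 1 + (scale-1)·z/height = 1 + (1.33-1)·3.5/4 = 1.288750
θ = twist·z/height = -145°·3.5/4 = -126.8750° = -2.214386 rad
cos θ = -0.600071, sin θ = -0.799947 (intermediates below are computed at full precision and shown rounded to 5 d.p.)
v1: (-4.5,-5) → rotate → (-1.29941,6.60012) → ×s → (-1.67462,8.50590) → (-1.67,8.51)
v2: (3.5,-3.5) → rotate → (-4.90006,-0.69956) → ×s → (-6.31496,-0.90156) → (-6.31,-0.90)
v3: (4,-3) → rotate → (-4.80012,-1.39957) → ×s → (-6.18616,-1.80370) → (-6.19,-1.80)
v4: (4.5,0.5) → rotate → (-2.30035,-3.89980) → ×s → (-2.96457,-5.02586) → (-2.96,-5.03)
v5: (2.5,3) → rotate → (0.89966,-3.80008) → ×s → (1.15944,-4.89735) → (1.16,-4.90)
v6: (1,4.5) → rotate → (2.99969,-3.50027) → ×s → (3.86585,-4.51097) → (3.87,-4.51)
v7: (-4,1.5) → rotate → (3.60020,2.29968) → ×s → (4.63976,2.96371) → (4.64,2.96)
v8: (-4.5,0) → rotate → (2.70032,3.59976) → ×s → (3.48004,4.63919) → (3.48,4.64)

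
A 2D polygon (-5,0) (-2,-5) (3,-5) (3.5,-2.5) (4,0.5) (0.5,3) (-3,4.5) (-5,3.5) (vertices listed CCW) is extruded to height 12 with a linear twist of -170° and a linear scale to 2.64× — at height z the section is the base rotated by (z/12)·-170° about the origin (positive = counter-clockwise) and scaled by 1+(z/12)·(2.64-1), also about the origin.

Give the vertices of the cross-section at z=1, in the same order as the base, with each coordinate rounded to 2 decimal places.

t = z/height = 1/12 = 0.0833333
s = 1 + (scale-1)·z/height = 1 + (2.64-1)·1/12 = 1.136667
θ = twist·z/height = -170°·1/12 = -14.1667° = -0.247255 rad
cos θ = 0.969588, sin θ = -0.244743 (intermediates below are computed at full precision and shown rounded to 5 d.p.)
v1: (-5,0) → rotate → (-4.84794,1.22372) → ×s → (-5.51049,1.39096) → (-5.51,1.39)
v2: (-2,-5) → rotate → (-3.16289,-4.35845) → ×s → (-3.59515,-4.95411) → (-3.60,-4.95)
v3: (3,-5) → rotate → (1.68505,-5.58217) → ×s → (1.91534,-6.34507) → (1.92,-6.35)
v4: (3.5,-2.5) → rotate → (2.78170,-3.28057) → ×s → (3.16186,-3.72892) → (3.16,-3.73)
v5: (4,0.5) → rotate → (4.00072,-0.49418) → ×s → (4.54749,-0.56172) → (4.55,-0.56)
v6: (0.5,3) → rotate → (1.21902,2.78639) → ×s → (1.38562,3.16720) → (1.39,3.17)
v7: (-3,4.5) → rotate → (-1.80742,5.09738) → ×s → (-2.05443,5.79402) → (-2.05,5.79)
v8: (-5,3.5) → rotate → (-3.99134,4.61727) → ×s → (-4.53682,5.24830) → (-4.54,5.25)

Cross-section at z=1: (-5.51,1.39) (-3.60,-4.95) (1.92,-6.35) (3.16,-3.73) (4.55,-0.56) (1.39,3.17) (-2.05,5.79) (-4.54,5.25)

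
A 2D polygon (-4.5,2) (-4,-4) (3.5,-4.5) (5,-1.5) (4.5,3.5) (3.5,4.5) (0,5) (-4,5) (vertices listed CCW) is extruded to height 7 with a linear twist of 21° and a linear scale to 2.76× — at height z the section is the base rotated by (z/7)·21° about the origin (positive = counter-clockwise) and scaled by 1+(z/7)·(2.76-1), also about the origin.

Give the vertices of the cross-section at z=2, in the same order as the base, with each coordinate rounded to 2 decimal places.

t = z/height = 2/7 = 0.285714
s = 1 + (scale-1)·z/height = 1 + (2.76-1)·2/7 = 1.502857
θ = twist·z/height = 21°·2/7 = 6.0000° = 0.104720 rad
cos θ = 0.994522, sin θ = 0.104528 (intermediates below are computed at full precision and shown rounded to 5 d.p.)
v1: (-4.5,2) → rotate → (-4.68441,1.51867) → ×s → (-7.03999,2.28234) → (-7.04,2.28)
v2: (-4,-4) → rotate → (-3.55997,-4.39620) → ×s → (-5.35013,-6.60686) → (-5.35,-6.61)
v3: (3.5,-4.5) → rotate → (3.95120,-4.10950) → ×s → (5.93810,-6.17599) → (5.94,-6.18)
v4: (5,-1.5) → rotate → (5.12940,-0.96914) → ×s → (7.70876,-1.45648) → (7.71,-1.46)
v5: (4.5,3.5) → rotate → (4.10950,3.95120) → ×s → (6.17599,5.93810) → (6.18,5.94)
v6: (3.5,4.5) → rotate → (3.01045,4.84120) → ×s → (4.52427,7.27563) → (4.52,7.28)
v7: (0,5) → rotate → (-0.52264,4.97261) → ×s → (-0.78546,7.47312) → (-0.79,7.47)
v8: (-4,5) → rotate → (-4.50073,4.55450) → ×s → (-6.76395,6.84476) → (-6.76,6.84)

Cross-section at z=2: (-7.04,2.28) (-5.35,-6.61) (5.94,-6.18) (7.71,-1.46) (6.18,5.94) (4.52,7.28) (-0.79,7.47) (-6.76,6.84)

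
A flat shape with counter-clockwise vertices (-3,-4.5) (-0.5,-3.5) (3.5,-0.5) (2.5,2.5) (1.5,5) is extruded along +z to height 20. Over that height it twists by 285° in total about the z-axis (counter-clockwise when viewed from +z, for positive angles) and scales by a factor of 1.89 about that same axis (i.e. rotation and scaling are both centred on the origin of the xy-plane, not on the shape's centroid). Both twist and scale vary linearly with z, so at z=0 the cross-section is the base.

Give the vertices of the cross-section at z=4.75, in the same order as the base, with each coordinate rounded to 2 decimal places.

t = z/height = 4.75/20 = 0.2375
s = 1 + (scale-1)·z/height = 1 + (1.89-1)·4.75/20 = 1.211375
θ = twist·z/height = 285°·4.75/20 = 67.6875° = 1.181370 rad
cos θ = 0.379658, sin θ = 0.925127 (intermediates below are computed at full precision and shown rounded to 5 d.p.)
v1: (-3,-4.5) → rotate → (3.02410,-4.48384) → ×s → (3.66332,-5.43161) → (3.66,-5.43)
v2: (-0.5,-3.5) → rotate → (3.04812,-1.79137) → ×s → (3.69241,-2.17002) → (3.69,-2.17)
v3: (3.5,-0.5) → rotate → (1.79137,3.04812) → ×s → (2.17002,3.69241) → (2.17,3.69)
v4: (2.5,2.5) → rotate → (-1.36367,3.26196) → ×s → (-1.65192,3.95146) → (-1.65,3.95)
v5: (1.5,5) → rotate → (-4.05615,3.28598) → ×s → (-4.91352,3.98055) → (-4.91,3.98)

Cross-section at z=4.75: (3.66,-5.43) (3.69,-2.17) (2.17,3.69) (-1.65,3.95) (-4.91,3.98)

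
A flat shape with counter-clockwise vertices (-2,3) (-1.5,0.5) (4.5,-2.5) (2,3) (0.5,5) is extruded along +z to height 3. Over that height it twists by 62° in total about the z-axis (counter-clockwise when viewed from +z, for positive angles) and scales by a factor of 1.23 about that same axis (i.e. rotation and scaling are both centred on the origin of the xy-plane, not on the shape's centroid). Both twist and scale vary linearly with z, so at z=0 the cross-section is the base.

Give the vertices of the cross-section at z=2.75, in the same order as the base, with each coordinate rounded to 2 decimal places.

t = z/height = 2.75/3 = 0.916667
s = 1 + (scale-1)·z/height = 1 + (1.23-1)·2.75/3 = 1.210833
θ = twist·z/height = 62°·2.75/3 = 56.8333° = 0.991929 rad
cos θ = 0.547076, sin θ = 0.837083 (intermediates below are computed at full precision and shown rounded to 5 d.p.)
v1: (-2,3) → rotate → (-3.60540,-0.03294) → ×s → (-4.36554,-0.03988) → (-4.37,-0.04)
v2: (-1.5,0.5) → rotate → (-1.23916,-0.98209) → ×s → (-1.50041,-1.18914) → (-1.50,-1.19)
v3: (4.5,-2.5) → rotate → (4.55455,2.39918) → ×s → (5.51480,2.90501) → (5.51,2.91)
v4: (2,3) → rotate → (-1.41710,3.31539) → ×s → (-1.71587,4.01439) → (-1.72,4.01)
v5: (0.5,5) → rotate → (-3.91188,3.15392) → ×s → (-4.73663,3.81888) → (-4.74,3.82)

Cross-section at z=2.75: (-4.37,-0.04) (-1.50,-1.19) (5.51,2.91) (-1.72,4.01) (-4.74,3.82)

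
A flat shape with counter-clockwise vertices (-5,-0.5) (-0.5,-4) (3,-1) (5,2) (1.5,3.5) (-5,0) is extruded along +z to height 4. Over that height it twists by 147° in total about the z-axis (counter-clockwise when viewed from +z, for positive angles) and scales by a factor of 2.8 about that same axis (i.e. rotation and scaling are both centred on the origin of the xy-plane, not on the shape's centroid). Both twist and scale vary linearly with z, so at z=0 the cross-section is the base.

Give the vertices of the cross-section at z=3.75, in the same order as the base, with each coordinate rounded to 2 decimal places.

t = z/height = 3.75/4 = 0.9375
s = 1 + (scale-1)·z/height = 1 + (2.8-1)·3.75/4 = 2.687500
θ = twist·z/height = 147°·3.75/4 = 137.8125° = 2.405282 rad
cos θ = -0.740951, sin θ = 0.671559 (intermediates below are computed at full precision and shown rounded to 5 d.p.)
v1: (-5,-0.5) → rotate → (4.04054,-2.98732) → ×s → (10.85894,-8.02842) → (10.86,-8.03)
v2: (-0.5,-4) → rotate → (3.05671,2.62803) → ×s → (8.21491,7.06282) → (8.21,7.06)
v3: (3,-1) → rotate → (-1.55129,2.75563) → ×s → (-4.16910,7.40575) → (-4.17,7.41)
v4: (5,2) → rotate → (-5.04787,1.87589) → ×s → (-13.56616,5.04146) → (-13.57,5.04)
v5: (1.5,3.5) → rotate → (-3.46188,-1.58599) → ×s → (-9.30381,-4.26235) → (-9.30,-4.26)
v6: (-5,0) → rotate → (3.70476,-3.35779) → ×s → (9.95653,-9.02407) → (9.96,-9.02)

Cross-section at z=3.75: (10.86,-8.03) (8.21,7.06) (-4.17,7.41) (-13.57,5.04) (-9.30,-4.26) (9.96,-9.02)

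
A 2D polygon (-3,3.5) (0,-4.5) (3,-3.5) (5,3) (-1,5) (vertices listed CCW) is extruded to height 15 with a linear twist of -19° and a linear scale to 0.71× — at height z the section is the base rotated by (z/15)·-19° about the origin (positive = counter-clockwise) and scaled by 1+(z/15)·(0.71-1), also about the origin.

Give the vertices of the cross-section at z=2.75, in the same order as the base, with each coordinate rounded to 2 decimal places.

Cross-section at z=2.75: (-2.63,3.48) (-0.26,-4.25) (2.63,-3.48) (4.90,2.55) (-0.66,4.78)

t = z/height = 2.75/15 = 0.183333
s = 1 + (scale-1)·z/height = 1 + (0.71-1)·2.75/15 = 0.946833
θ = twist·z/height = -19°·2.75/15 = -3.4833° = -0.060796 rad
cos θ = 0.998153, sin θ = -0.060758 (intermediates below are computed at full precision and shown rounded to 5 d.p.)
v1: (-3,3.5) → rotate → (-2.78180,3.67581) → ×s → (-2.63390,3.48038) → (-2.63,3.48)
v2: (0,-4.5) → rotate → (-0.27341,-4.49169) → ×s → (-0.25888,-4.25288) → (-0.26,-4.25)
v3: (3,-3.5) → rotate → (2.78180,-3.67581) → ×s → (2.63390,-3.48038) → (2.63,-3.48)
v4: (5,3) → rotate → (5.17304,2.69067) → ×s → (4.89800,2.54761) → (4.90,2.55)
v5: (-1,5) → rotate → (-0.69436,5.05152) → ×s → (-0.65744,4.78295) → (-0.66,4.78)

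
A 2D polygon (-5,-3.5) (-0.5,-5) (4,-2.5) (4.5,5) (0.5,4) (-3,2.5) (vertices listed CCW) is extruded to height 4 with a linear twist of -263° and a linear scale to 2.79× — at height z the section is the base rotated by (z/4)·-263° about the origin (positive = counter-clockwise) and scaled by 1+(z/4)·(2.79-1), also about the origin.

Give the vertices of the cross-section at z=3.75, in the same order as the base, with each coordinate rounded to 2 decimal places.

Cross-section at z=3.75: (13.93,-8.56) (12.82,4.10) (1.88,12.49) (-17.08,5.73) (-10.36,-3.03) (-2.95,-10.03)

t = z/height = 3.75/4 = 0.9375
s = 1 + (scale-1)·z/height = 1 + (2.79-1)·3.75/4 = 2.678125
θ = twist·z/height = -263°·3.75/4 = -246.5625° = -4.303327 rad
cos θ = -0.397748, sin θ = 0.917494 (intermediates below are computed at full precision and shown rounded to 5 d.p.)
v1: (-5,-3.5) → rotate → (5.19997,-3.19535) → ×s → (13.92618,-8.55755) → (13.93,-8.56)
v2: (-0.5,-5) → rotate → (4.78635,1.53000) → ×s → (12.81843,4.09752) → (12.82,4.10)
v3: (4,-2.5) → rotate → (0.70274,4.66435) → ×s → (1.88203,12.49171) → (1.88,12.49)
v4: (4.5,5) → rotate → (-6.37734,2.13998) → ×s → (-17.07932,5.73114) → (-17.08,5.73)
v5: (0.5,4) → rotate → (-3.86885,-1.13225) → ×s → (-10.36127,-3.03230) → (-10.36,-3.03)
v6: (-3,2.5) → rotate → (-1.10049,-3.74685) → ×s → (-2.94725,-10.03455) → (-2.95,-10.03)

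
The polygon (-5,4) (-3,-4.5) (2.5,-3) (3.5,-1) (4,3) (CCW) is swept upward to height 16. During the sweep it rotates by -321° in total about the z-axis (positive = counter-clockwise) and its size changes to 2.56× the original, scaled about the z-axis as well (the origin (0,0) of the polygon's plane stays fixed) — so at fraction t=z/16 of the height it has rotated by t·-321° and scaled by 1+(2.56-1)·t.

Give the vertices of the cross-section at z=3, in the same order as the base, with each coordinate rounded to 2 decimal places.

Cross-section at z=3: (1.27,8.18) (-6.97,0.47) (-1.76,-4.73) (1.13,-4.57) (5.93,-2.56)

t = z/height = 3/16 = 0.1875
s = 1 + (scale-1)·z/height = 1 + (2.56-1)·3/16 = 1.292500
θ = twist·z/height = -321°·3/16 = -60.1875° = -1.050470 rad
cos θ = 0.497163, sin θ = -0.867657 (intermediates below are computed at full precision and shown rounded to 5 d.p.)
v1: (-5,4) → rotate → (0.98481,6.32694) → ×s → (1.27287,8.17757) → (1.27,8.18)
v2: (-3,-4.5) → rotate → (-5.39595,0.36574) → ×s → (-6.97426,0.47271) → (-6.97,0.47)
v3: (2.5,-3) → rotate → (-1.36006,-3.66063) → ×s → (-1.75788,-4.73137) → (-1.76,-4.73)
v4: (3.5,-1) → rotate → (0.87241,-3.53396) → ×s → (1.12760,-4.56765) → (1.13,-4.57)
v5: (4,3) → rotate → (4.59162,-1.97914) → ×s → (5.93467,-2.55804) → (5.93,-2.56)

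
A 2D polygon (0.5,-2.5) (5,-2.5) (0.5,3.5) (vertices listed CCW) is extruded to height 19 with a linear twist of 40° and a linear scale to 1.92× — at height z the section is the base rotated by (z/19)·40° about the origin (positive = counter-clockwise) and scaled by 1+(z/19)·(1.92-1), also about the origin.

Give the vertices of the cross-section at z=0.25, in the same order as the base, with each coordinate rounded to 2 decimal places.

t = z/height = 0.25/19 = 0.0131579
s = 1 + (scale-1)·z/height = 1 + (1.92-1)·0.25/19 = 1.012105
θ = twist·z/height = 40°·0.25/19 = 0.5263° = 0.009186 rad
cos θ = 0.999958, sin θ = 0.009186 (intermediates below are computed at full precision and shown rounded to 5 d.p.)
v1: (0.5,-2.5) → rotate → (0.52294,-2.49530) → ×s → (0.52927,-2.52551) → (0.53,-2.53)
v2: (5,-2.5) → rotate → (5.02275,-2.45397) → ×s → (5.08356,-2.48367) → (5.08,-2.48)
v3: (0.5,3.5) → rotate → (0.46783,3.50445) → ×s → (0.47349,3.54687) → (0.47,3.55)

Cross-section at z=0.25: (0.53,-2.53) (5.08,-2.48) (0.47,3.55)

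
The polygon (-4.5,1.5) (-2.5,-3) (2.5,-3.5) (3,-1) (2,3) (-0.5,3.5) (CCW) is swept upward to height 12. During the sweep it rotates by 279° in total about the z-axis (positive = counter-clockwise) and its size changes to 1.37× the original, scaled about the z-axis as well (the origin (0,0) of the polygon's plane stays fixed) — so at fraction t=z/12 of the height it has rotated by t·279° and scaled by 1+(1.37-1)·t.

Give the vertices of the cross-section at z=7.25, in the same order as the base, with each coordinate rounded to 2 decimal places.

Cross-section at z=7.25: (5.03,-2.89) (3.73,2.99) (-2.15,4.80) (-3.36,1.93) (-3.13,-3.11) (-0.25,-4.32)

t = z/height = 7.25/12 = 0.604167
s = 1 + (scale-1)·z/height = 1 + (1.37-1)·7.25/12 = 1.223542
θ = twist·z/height = 279°·7.25/12 = 168.5625° = 2.941971 rad
cos θ = -0.980142, sin θ = 0.198299 (intermediates below are computed at full precision and shown rounded to 5 d.p.)
v1: (-4.5,1.5) → rotate → (4.11319,-2.36256) → ×s → (5.03266,-2.89069) → (5.03,-2.89)
v2: (-2.5,-3) → rotate → (3.04525,2.44468) → ×s → (3.72599,2.99116) → (3.73,2.99)
v3: (2.5,-3.5) → rotate → (-1.75631,3.92624) → ×s → (-2.14892,4.80392) → (-2.15,4.80)
v4: (3,-1) → rotate → (-2.74213,1.57504) → ×s → (-3.35511,1.92712) → (-3.36,1.93)
v5: (2,3) → rotate → (-2.55518,-2.54383) → ×s → (-3.12637,-3.11248) → (-3.13,-3.11)
v6: (-0.5,3.5) → rotate → (-0.20398,-3.52965) → ×s → (-0.24957,-4.31867) → (-0.25,-4.32)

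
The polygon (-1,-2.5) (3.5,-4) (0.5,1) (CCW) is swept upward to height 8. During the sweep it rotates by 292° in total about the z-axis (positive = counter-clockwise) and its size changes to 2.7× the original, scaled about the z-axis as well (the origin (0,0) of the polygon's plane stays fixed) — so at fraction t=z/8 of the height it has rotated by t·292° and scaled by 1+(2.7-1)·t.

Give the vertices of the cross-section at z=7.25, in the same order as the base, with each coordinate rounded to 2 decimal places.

t = z/height = 7.25/8 = 0.90625
s = 1 + (scale-1)·z/height = 1 + (2.7-1)·7.25/8 = 2.540625
θ = twist·z/height = 292°·7.25/8 = 264.6250° = 4.618578 rad
cos θ = -0.093674, sin θ = -0.995603 (intermediates below are computed at full precision and shown rounded to 5 d.p.)
v1: (-1,-2.5) → rotate → (-2.39533,1.22979) → ×s → (-6.08564,3.12443) → (-6.09,3.12)
v2: (3.5,-4) → rotate → (-4.31027,-3.10991) → ×s → (-10.95078,-7.90113) → (-10.95,-7.90)
v3: (0.5,1) → rotate → (0.94877,-0.59148) → ×s → (2.41046,-1.50272) → (2.41,-1.50)

Cross-section at z=7.25: (-6.09,3.12) (-10.95,-7.90) (2.41,-1.50)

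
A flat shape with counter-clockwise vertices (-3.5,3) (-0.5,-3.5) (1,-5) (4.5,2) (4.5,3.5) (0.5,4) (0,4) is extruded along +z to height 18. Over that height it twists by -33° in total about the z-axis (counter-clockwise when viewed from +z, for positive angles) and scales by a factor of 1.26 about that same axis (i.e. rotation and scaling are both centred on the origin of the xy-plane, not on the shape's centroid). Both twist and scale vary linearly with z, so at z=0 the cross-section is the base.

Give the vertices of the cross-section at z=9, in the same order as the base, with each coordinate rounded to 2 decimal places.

Cross-section at z=9: (-2.83,4.37) (-1.67,-3.63) (-0.52,-5.74) (5.52,0.72) (6.00,2.35) (1.83,4.17) (1.28,4.33)

t = z/height = 9/18 = 0.5
s = 1 + (scale-1)·z/height = 1 + (1.26-1)·9/18 = 1.130000
θ = twist·z/height = -33°·9/18 = -16.5000° = -0.287979 rad
cos θ = 0.958820, sin θ = -0.284015 (intermediates below are computed at full precision and shown rounded to 5 d.p.)
v1: (-3.5,3) → rotate → (-2.50382,3.87051) → ×s → (-2.82932,4.37368) → (-2.83,4.37)
v2: (-0.5,-3.5) → rotate → (-1.47346,-3.21386) → ×s → (-1.66501,-3.63166) → (-1.67,-3.63)
v3: (1,-5) → rotate → (-0.46126,-5.07811) → ×s → (-0.52122,-5.73827) → (-0.52,-5.74)
v4: (4.5,2) → rotate → (4.88272,0.63957) → ×s → (5.51747,0.72271) → (5.52,0.72)
v5: (4.5,3.5) → rotate → (5.30874,2.07780) → ×s → (5.99888,2.34791) → (6.00,2.35)
v6: (0.5,4) → rotate → (1.61547,3.69327) → ×s → (1.82548,4.17340) → (1.83,4.17)
v7: (0,4) → rotate → (1.13606,3.83528) → ×s → (1.28375,4.33387) → (1.28,4.33)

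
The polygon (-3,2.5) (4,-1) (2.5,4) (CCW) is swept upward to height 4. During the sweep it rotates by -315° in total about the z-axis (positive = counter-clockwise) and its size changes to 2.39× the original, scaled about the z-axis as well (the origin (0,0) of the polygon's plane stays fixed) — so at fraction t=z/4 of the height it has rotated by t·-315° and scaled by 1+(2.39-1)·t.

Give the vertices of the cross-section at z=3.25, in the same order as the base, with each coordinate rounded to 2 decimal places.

t = z/height = 3.25/4 = 0.8125
s = 1 + (scale-1)·z/height = 1 + (2.39-1)·3.25/4 = 2.129375
θ = twist·z/height = -315°·3.25/4 = -255.9375° = -4.466952 rad
cos θ = -0.242980, sin θ = 0.970031 (intermediates below are computed at full precision and shown rounded to 5 d.p.)
v1: (-3,2.5) → rotate → (-1.69614,-3.51754) → ×s → (-3.61171,-7.49017) → (-3.61,-7.49)
v2: (4,-1) → rotate → (-0.00189,4.12311) → ×s → (-0.00402,8.77964) → (0.00,8.78)
v3: (2.5,4) → rotate → (-4.48758,1.45316) → ×s → (-9.55573,3.09432) → (-9.56,3.09)

Cross-section at z=3.25: (-3.61,-7.49) (0.00,8.78) (-9.56,3.09)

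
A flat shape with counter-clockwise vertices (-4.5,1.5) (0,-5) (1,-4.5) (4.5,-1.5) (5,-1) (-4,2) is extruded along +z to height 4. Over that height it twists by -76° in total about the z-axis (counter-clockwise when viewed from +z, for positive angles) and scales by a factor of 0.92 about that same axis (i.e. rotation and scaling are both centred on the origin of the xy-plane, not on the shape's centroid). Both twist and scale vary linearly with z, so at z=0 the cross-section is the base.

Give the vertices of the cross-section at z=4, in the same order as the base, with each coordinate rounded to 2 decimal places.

Cross-section at z=4: (0.34,4.35) (-4.46,-1.11) (-3.79,-1.89) (-0.34,-4.35) (0.22,-4.69) (0.90,4.02)

t = z/height = 4/4 = 1
s = 1 + (scale-1)·z/height = 1 + (0.92-1)·4/4 = 0.920000
θ = twist·z/height = -76°·4/4 = -76.0000° = -1.326450 rad
cos θ = 0.241922, sin θ = -0.970296 (intermediates below are computed at full precision and shown rounded to 5 d.p.)
v1: (-4.5,1.5) → rotate → (0.36680,4.72921) → ×s → (0.33745,4.35088) → (0.34,4.35)
v2: (0,-5) → rotate → (-4.85148,-1.20961) → ×s → (-4.46336,-1.11284) → (-4.46,-1.11)
v3: (1,-4.5) → rotate → (-4.12441,-2.05894) → ×s → (-3.79446,-1.89423) → (-3.79,-1.89)
v4: (4.5,-1.5) → rotate → (-0.36680,-4.72921) → ×s → (-0.33745,-4.35088) → (-0.34,-4.35)
v5: (5,-1) → rotate → (0.23931,-5.09340) → ×s → (0.22017,-4.68593) → (0.22,-4.69)
v6: (-4,2) → rotate → (0.97290,4.36503) → ×s → (0.89507,4.01582) → (0.90,4.02)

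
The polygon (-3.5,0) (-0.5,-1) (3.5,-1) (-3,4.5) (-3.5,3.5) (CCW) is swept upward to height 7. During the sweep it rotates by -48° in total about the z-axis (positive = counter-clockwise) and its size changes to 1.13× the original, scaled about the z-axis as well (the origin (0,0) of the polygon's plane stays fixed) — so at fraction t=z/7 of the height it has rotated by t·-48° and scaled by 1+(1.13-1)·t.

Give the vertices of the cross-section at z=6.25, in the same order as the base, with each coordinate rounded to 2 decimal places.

t = z/height = 6.25/7 = 0.892857
s = 1 + (scale-1)·z/height = 1 + (1.13-1)·6.25/7 = 1.116071
θ = twist·z/height = -48°·6.25/7 = -42.8571° = -0.747998 rad
cos θ = 0.733052, sin θ = -0.680173 (intermediates below are computed at full precision and shown rounded to 5 d.p.)
v1: (-3.5,0) → rotate → (-2.56568,2.38060) → ×s → (-2.86348,2.65692) → (-2.86,2.66)
v2: (-0.5,-1) → rotate → (-1.04670,-0.39297) → ×s → (-1.16819,-0.43858) → (-1.17,-0.44)
v3: (3.5,-1) → rotate → (1.88551,-3.11366) → ×s → (2.10436,-3.47506) → (2.10,-3.48)
v4: (-3,4.5) → rotate → (0.86162,5.33925) → ×s → (0.96163,5.95899) → (0.96,5.96)
v5: (-3.5,3.5) → rotate → (-0.18508,4.94629) → ×s → (-0.20656,5.52041) → (-0.21,5.52)

Cross-section at z=6.25: (-2.86,2.66) (-1.17,-0.44) (2.10,-3.48) (0.96,5.96) (-0.21,5.52)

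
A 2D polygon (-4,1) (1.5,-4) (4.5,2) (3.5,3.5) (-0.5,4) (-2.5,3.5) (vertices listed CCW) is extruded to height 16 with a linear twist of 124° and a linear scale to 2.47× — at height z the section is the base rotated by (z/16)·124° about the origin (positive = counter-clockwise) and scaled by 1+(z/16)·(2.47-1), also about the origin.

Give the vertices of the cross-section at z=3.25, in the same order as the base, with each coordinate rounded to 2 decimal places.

t = z/height = 3.25/16 = 0.203125
s = 1 + (scale-1)·z/height = 1 + (2.47-1)·3.25/16 = 1.298594
θ = twist·z/height = 124°·3.25/16 = 25.1875° = 0.439605 rad
cos θ = 0.904920, sin θ = 0.425582 (intermediates below are computed at full precision and shown rounded to 5 d.p.)
v1: (-4,1) → rotate → (-4.04526,-0.79741) → ×s → (-5.25315,-1.03551) → (-5.25,-1.04)
v2: (1.5,-4) → rotate → (3.05971,-2.98131) → ×s → (3.97332,-3.87151) → (3.97,-3.87)
v3: (4.5,2) → rotate → (3.22098,3.72496) → ×s → (4.18274,4.83721) → (4.18,4.84)
v4: (3.5,3.5) → rotate → (1.67768,4.65676) → ×s → (2.17863,6.04723) → (2.18,6.05)
v5: (-0.5,4) → rotate → (-2.15479,3.40689) → ×s → (-2.79819,4.42416) → (-2.80,4.42)
v6: (-2.5,3.5) → rotate → (-3.75184,2.10327) → ×s → (-4.87211,2.73129) → (-4.87,2.73)

Cross-section at z=3.25: (-5.25,-1.04) (3.97,-3.87) (4.18,4.84) (2.18,6.05) (-2.80,4.42) (-4.87,2.73)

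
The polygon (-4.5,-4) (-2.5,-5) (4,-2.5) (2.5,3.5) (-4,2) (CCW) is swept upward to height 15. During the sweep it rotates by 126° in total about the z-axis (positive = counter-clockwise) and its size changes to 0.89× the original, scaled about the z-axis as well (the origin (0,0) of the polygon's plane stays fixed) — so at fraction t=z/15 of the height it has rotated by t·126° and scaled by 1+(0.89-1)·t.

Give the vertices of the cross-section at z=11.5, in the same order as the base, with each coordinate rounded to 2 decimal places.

t = z/height = 11.5/15 = 0.766667
s = 1 + (scale-1)·z/height = 1 + (0.89-1)·11.5/15 = 0.915667
θ = twist·z/height = 126°·11.5/15 = 96.6000° = 1.685988 rad
cos θ = -0.114937, sin θ = 0.993373 (intermediates below are computed at full precision and shown rounded to 5 d.p.)
v1: (-4.5,-4) → rotate → (4.49071,-4.01043) → ×s → (4.11199,-3.67222) → (4.11,-3.67)
v2: (-2.5,-5) → rotate → (5.25421,-1.90875) → ×s → (4.81110,-1.74778) → (4.81,-1.75)
v3: (4,-2.5) → rotate → (2.02368,4.26083) → ×s → (1.85302,3.90150) → (1.85,3.90)
v4: (2.5,3.5) → rotate → (-3.76415,2.08115) → ×s → (-3.44670,1.90564) → (-3.45,1.91)
v5: (-4,2) → rotate → (-1.52700,-4.20337) → ×s → (-1.39822,-3.84888) → (-1.40,-3.85)

Cross-section at z=11.5: (4.11,-3.67) (4.81,-1.75) (1.85,3.90) (-3.45,1.91) (-1.40,-3.85)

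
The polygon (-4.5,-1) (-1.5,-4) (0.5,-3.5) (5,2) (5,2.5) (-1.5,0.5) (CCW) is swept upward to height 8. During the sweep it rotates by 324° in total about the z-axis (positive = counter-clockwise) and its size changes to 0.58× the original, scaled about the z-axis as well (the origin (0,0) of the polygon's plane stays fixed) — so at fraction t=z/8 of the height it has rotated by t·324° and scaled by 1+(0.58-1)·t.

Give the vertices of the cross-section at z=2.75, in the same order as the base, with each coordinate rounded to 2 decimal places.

t = z/height = 2.75/8 = 0.34375
s = 1 + (scale-1)·z/height = 1 + (0.58-1)·2.75/8 = 0.855625
θ = twist·z/height = 324°·2.75/8 = 111.3750° = 1.943860 rad
cos θ = -0.364470, sin θ = 0.931215 (intermediates below are computed at full precision and shown rounded to 5 d.p.)
v1: (-4.5,-1) → rotate → (2.57133,-3.82600) → ×s → (2.20010,-3.27362) → (2.20,-3.27)
v2: (-1.5,-4) → rotate → (4.27157,0.06106) → ×s → (3.65486,0.05224) → (3.65,0.05)
v3: (0.5,-3.5) → rotate → (3.07702,1.74125) → ×s → (2.63277,1.48986) → (2.63,1.49)
v4: (5,2) → rotate → (-3.68478,3.92713) → ×s → (-3.15279,3.36015) → (-3.15,3.36)
v5: (5,2.5) → rotate → (-4.15039,3.74490) → ×s → (-3.55118,3.20423) → (-3.55,3.20)
v6: (-1.5,0.5) → rotate → (0.08110,-1.57906) → ×s → (0.06939,-1.35108) → (0.07,-1.35)

Cross-section at z=2.75: (2.20,-3.27) (3.65,0.05) (2.63,1.49) (-3.15,3.36) (-3.55,3.20) (0.07,-1.35)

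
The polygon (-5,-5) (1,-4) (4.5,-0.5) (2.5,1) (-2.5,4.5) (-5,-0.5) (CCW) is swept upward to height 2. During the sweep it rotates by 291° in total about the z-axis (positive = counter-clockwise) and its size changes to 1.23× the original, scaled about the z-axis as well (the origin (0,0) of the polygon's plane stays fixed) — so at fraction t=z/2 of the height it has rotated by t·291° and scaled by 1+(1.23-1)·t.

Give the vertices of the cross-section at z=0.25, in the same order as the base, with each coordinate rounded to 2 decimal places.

Cross-section at z=0.25: (-1.09,-7.19) (3.27,-2.70) (4.03,2.33) (1.46,2.35) (-4.82,2.20) (-3.84,-3.46)

t = z/height = 0.25/2 = 0.125
s = 1 + (scale-1)·z/height = 1 + (1.23-1)·0.25/2 = 1.028750
θ = twist·z/height = 291°·0.25/2 = 36.3750° = 0.634864 rad
cos θ = 0.805153, sin θ = 0.593068 (intermediates below are computed at full precision and shown rounded to 5 d.p.)
v1: (-5,-5) → rotate → (-1.06043,-6.99110) → ×s → (-1.09091,-7.19210) → (-1.09,-7.19)
v2: (1,-4) → rotate → (3.17742,-2.62754) → ×s → (3.26877,-2.70308) → (3.27,-2.70)
v3: (4.5,-0.5) → rotate → (3.91972,2.26623) → ×s → (4.03241,2.33138) → (4.03,2.33)
v4: (2.5,1) → rotate → (1.41981,2.28782) → ×s → (1.46063,2.35360) → (1.46,2.35)
v5: (-2.5,4.5) → rotate → (-4.68169,2.14052) → ×s → (-4.81628,2.20206) → (-4.82,2.20)
v6: (-5,-0.5) → rotate → (-3.72923,-3.36791) → ×s → (-3.83644,-3.46474) → (-3.84,-3.46)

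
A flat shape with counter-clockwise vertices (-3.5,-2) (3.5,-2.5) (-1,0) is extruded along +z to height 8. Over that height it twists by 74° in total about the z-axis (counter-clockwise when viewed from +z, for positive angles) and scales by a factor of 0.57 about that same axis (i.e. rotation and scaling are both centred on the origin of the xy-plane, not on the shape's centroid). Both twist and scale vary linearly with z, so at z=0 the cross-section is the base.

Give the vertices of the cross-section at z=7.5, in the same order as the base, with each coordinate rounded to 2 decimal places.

Cross-section at z=7.5: (0.38,-2.38) (2.13,1.43) (-0.21,-0.56)

t = z/height = 7.5/8 = 0.9375
s = 1 + (scale-1)·z/height = 1 + (0.57-1)·7.5/8 = 0.596875
θ = twist·z/height = 74°·7.5/8 = 69.3750° = 1.210822 rad
cos θ = 0.352250, sin θ = 0.935906 (intermediates below are computed at full precision and shown rounded to 5 d.p.)
v1: (-3.5,-2) → rotate → (0.63894,-3.98017) → ×s → (0.38137,-2.37566) → (0.38,-2.38)
v2: (3.5,-2.5) → rotate → (3.57264,2.39505) → ×s → (2.13242,1.42954) → (2.13,1.43)
v3: (-1,0) → rotate → (-0.35225,-0.93591) → ×s → (-0.21025,-0.55862) → (-0.21,-0.56)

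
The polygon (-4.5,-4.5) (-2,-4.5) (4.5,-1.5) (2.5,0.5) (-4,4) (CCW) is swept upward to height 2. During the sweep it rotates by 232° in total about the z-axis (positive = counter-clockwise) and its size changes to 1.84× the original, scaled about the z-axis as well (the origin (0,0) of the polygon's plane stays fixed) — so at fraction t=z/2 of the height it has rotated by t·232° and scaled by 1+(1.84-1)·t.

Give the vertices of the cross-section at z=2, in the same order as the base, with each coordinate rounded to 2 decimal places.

t = z/height = 2/2 = 1
s = 1 + (scale-1)·z/height = 1 + (1.84-1)·2/2 = 1.840000
θ = twist·z/height = 232°·2/2 = 232.0000° = 4.049164 rad
cos θ = -0.615661, sin θ = -0.788011 (intermediates below are computed at full precision and shown rounded to 5 d.p.)
v1: (-4.5,-4.5) → rotate → (-0.77557,6.31653) → ×s → (-1.42705,11.62241) → (-1.43,11.62)
v2: (-2,-4.5) → rotate → (-2.31473,4.34650) → ×s → (-4.25909,7.99756) → (-4.26,8.00)
v3: (4.5,-1.5) → rotate → (-3.95249,-2.62256) → ×s → (-7.27259,-4.82550) → (-7.27,-4.83)
v4: (2.5,0.5) → rotate → (-1.14515,-2.27786) → ×s → (-2.10707,-4.19126) → (-2.11,-4.19)
v5: (-4,4) → rotate → (5.61469,0.68940) → ×s → (10.33103,1.26849) → (10.33,1.27)

Cross-section at z=2: (-1.43,11.62) (-4.26,8.00) (-7.27,-4.83) (-2.11,-4.19) (10.33,1.27)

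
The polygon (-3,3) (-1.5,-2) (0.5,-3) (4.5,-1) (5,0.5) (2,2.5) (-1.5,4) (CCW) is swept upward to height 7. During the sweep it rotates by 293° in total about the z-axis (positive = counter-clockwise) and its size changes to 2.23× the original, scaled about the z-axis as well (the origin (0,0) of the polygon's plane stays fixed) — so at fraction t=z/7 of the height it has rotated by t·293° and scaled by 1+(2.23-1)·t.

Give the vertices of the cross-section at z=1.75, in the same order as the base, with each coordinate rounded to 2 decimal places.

t = z/height = 1.75/7 = 0.25
s = 1 + (scale-1)·z/height = 1 + (2.23-1)·1.75/7 = 1.307500
θ = twist·z/height = 293°·1.75/7 = 73.2500° = 1.278454 rad
cos θ = 0.288196, sin θ = 0.957571 (intermediates below are computed at full precision and shown rounded to 5 d.p.)
v1: (-3,3) → rotate → (-3.73730,-2.00813) → ×s → (-4.88652,-2.62562) → (-4.89,-2.63)
v2: (-1.5,-2) → rotate → (1.48285,-2.01275) → ×s → (1.93882,-2.63167) → (1.94,-2.63)
v3: (0.5,-3) → rotate → (3.01681,-0.38580) → ×s → (3.94448,-0.50444) → (3.94,-0.50)
v4: (4.5,-1) → rotate → (2.25445,4.02087) → ×s → (2.94770,5.25729) → (2.95,5.26)
v5: (5,0.5) → rotate → (0.96220,4.93195) → ×s → (1.25807,6.44853) → (1.26,6.45)
v6: (2,2.5) → rotate → (-1.81754,2.63563) → ×s → (-2.37643,3.44609) → (-2.38,3.45)
v7: (-1.5,4) → rotate → (-4.26258,-0.28357) → ×s → (-5.57332,-0.37077) → (-5.57,-0.37)

Cross-section at z=1.75: (-4.89,-2.63) (1.94,-2.63) (3.94,-0.50) (2.95,5.26) (1.26,6.45) (-2.38,3.45) (-5.57,-0.37)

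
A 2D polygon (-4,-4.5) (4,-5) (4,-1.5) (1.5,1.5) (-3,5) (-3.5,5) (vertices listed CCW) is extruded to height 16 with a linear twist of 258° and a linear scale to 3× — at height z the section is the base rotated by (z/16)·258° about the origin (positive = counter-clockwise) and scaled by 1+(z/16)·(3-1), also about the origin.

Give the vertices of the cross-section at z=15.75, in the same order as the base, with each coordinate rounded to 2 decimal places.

t = z/height = 15.75/16 = 0.984375
s = 1 + (scale-1)·z/height = 1 + (3-1)·15.75/16 = 2.968750
θ = twist·z/height = 258°·15.75/16 = 253.9688° = 4.432591 rad
cos θ = -0.276162, sin θ = -0.961111 (intermediates below are computed at full precision and shown rounded to 5 d.p.)
v1: (-4,-4.5) → rotate → (-3.22035,5.08717) → ×s → (-9.56043,15.10254) → (-9.56,15.10)
v2: (4,-5) → rotate → (-5.91020,-2.46364) → ×s → (-17.54591,-7.31392) → (-17.55,-7.31)
v3: (4,-1.5) → rotate → (-2.54631,-3.43020) → ×s → (-7.55937,-10.18341) → (-7.56,-10.18)
v4: (1.5,1.5) → rotate → (1.02742,-1.85591) → ×s → (3.05017,-5.50973) → (3.05,-5.51)
v5: (-3,5) → rotate → (5.63404,1.50253) → ×s → (16.72606,4.46062) → (16.73,4.46)
v6: (-3.5,5) → rotate → (5.77212,1.98308) → ×s → (17.13599,5.88727) → (17.14,5.89)

Cross-section at z=15.75: (-9.56,15.10) (-17.55,-7.31) (-7.56,-10.18) (3.05,-5.51) (16.73,4.46) (17.14,5.89)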